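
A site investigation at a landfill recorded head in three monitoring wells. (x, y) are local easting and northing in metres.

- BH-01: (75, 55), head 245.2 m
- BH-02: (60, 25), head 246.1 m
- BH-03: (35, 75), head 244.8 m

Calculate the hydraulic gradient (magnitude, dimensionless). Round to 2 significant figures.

Taking BH-01 as reference: BH-02−BH-01 = (-15, -30, +0.9); BH-03−BH-01 = (-40, 20, -0.4).
Solve a·Δx + b·Δy = Δh: det = (-15)·20 − (-40)·(-30) = -1500.
∂h/∂x = [(+0.9)·20 − (-0.4)·(-30)] / -1500 = -0.004000
∂h/∂y = [(-15)·(-0.4) − (-40)·(+0.9)] / -1500 = -0.02800
|∇h| = √(-0.004000² + -0.02800²) = 0.02828

0.028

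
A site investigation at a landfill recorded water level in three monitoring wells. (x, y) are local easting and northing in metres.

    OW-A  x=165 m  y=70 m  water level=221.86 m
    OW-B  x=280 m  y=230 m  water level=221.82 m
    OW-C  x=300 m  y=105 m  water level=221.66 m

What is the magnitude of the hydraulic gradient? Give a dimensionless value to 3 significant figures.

0.00201

Taking OW-A as reference: OW-B−OW-A = (115, 160, -0.04); OW-C−OW-A = (135, 35, -0.20).
Determinant of the coordinate differences = 115·35 − 135·160 = -17575.
∂h/∂x = [(-0.04)·35 − (-0.20)·160] / -17575 = -0.001741
∂h/∂y = [115·(-0.20) − 135·(-0.04)] / -17575 = +0.001001
|∇h| = √(-0.001741² + 0.001001²) = 0.002008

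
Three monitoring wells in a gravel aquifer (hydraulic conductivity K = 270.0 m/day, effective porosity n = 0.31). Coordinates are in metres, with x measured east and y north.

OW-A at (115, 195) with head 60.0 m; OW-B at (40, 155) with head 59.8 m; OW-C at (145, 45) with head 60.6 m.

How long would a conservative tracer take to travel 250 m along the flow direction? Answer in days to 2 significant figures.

Taking OW-A as reference: OW-B−OW-A = (-75, -40, -0.2); OW-C−OW-A = (30, -150, +0.6).
Determinant of the coordinate differences = (-75)·(-150) − 30·(-40) = 12450.
∂h/∂x = [(-0.2)·(-150) − (+0.6)·(-40)] / 12450 = +0.004337
∂h/∂y = [(-75)·(+0.6) − 30·(-0.2)] / 12450 = -0.003133
|∇h| = √(0.004337² + -0.003133²) = 0.00535
Seepage velocity v = K·i/n = 270.0 × 0.00535 / 0.31 = 4.66 m/day.
t = 250 / 4.66 = 53.65 days.

54 days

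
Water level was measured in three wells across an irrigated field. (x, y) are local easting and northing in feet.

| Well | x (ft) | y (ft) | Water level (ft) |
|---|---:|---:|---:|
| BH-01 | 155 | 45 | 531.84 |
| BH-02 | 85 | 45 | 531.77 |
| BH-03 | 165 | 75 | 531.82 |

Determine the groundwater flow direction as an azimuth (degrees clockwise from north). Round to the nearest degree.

With h = a·x + b·y + c and BH-01 as origin, the differences give:
  (-70)·a + 0·b = -0.07
  10·a + 30·b = -0.02
Eliminate b (×30 and ×0, subtract): -2100·a = -2.100 → a = ∂h/∂x = +0.001000
Back-substitute: b = ∂h/∂y = -0.0010000.
Flow direction (−∇h) has components (-0.001000 E, +0.0010000 N).
Azimuth = atan2(E, N) = atan2(-0.001000, +0.0010000) = 315.0° ≈ 315°.

315°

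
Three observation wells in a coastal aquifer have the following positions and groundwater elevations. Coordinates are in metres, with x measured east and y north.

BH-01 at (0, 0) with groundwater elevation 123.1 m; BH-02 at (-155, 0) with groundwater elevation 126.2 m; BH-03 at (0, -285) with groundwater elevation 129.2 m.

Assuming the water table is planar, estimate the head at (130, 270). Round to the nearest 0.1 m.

∂h/∂x = (126.2 − 123.1) / (-155 − 0) = -0.02000
∂h/∂y = (129.2 − 123.1) / (-285 − 0) = -0.02140
h(130, 270) = 123.1 + (-0.02000)·(130) + (-0.02140)·(270) = 123.1 -2.600 -5.779 = 114.721 m.

114.7 m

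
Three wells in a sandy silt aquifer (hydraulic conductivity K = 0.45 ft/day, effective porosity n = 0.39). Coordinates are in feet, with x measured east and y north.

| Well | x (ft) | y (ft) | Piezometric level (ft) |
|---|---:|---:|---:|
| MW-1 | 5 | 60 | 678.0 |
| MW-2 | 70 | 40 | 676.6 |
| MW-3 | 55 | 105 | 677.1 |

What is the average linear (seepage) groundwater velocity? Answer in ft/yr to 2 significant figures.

8.8 ft/yr

Taking MW-1 as reference: MW-2−MW-1 = (65, -20, -1.4); MW-3−MW-1 = (50, 45, -0.9).
Determinant of the coordinate differences = 65·45 − 50·(-20) = 3925.
∂h/∂x = [(-1.4)·45 − (-0.9)·(-20)] / 3925 = -0.02064
∂h/∂y = [65·(-0.9) − 50·(-1.4)] / 3925 = +0.002930
|∇h| = √(-0.02064² + 0.002930²) = 0.02085
Seepage velocity v = K·i/n = 0.45 × 0.02085 / 0.39 = 0.02406 ft/day = 8.788 ft/yr.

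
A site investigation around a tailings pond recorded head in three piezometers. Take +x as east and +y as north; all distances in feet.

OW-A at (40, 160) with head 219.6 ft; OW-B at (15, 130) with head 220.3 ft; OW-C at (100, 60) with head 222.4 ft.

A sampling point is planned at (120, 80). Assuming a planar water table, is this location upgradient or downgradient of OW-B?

Taking OW-A as reference: OW-B−OW-A = (-25, -30, +0.7); OW-C−OW-A = (60, -100, +2.8).
Solve a·Δx + b·Δy = Δh: det = (-25)·(-100) − 60·(-30) = 4300.
∂h/∂x = [(+0.7)·(-100) − (+2.8)·(-30)] / 4300 = +0.003256
∂h/∂y = [(-25)·(+2.8) − 60·(+0.7)] / 4300 = -0.02605
Head at (120, 80) = 219.6 + (+0.003256)·(80) + (-0.02605)·(-80) = 221.94 ft.
That is higher than the 220.3 ft at OW-B, so the point is upgradient.

upgradient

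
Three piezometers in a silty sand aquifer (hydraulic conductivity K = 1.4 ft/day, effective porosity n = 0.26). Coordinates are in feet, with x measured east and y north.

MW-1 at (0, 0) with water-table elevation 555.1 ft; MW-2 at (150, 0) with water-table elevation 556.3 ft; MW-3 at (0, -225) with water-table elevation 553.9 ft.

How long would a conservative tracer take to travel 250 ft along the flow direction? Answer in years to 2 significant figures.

13 years

∂h/∂x = (556.3 − 555.1) / (150 − 0) = +0.008000
∂h/∂y = (553.9 − 555.1) / (-225 − 0) = +0.005333
|∇h| = √(0.008000² + 0.005333²) = 0.009615
Seepage velocity v = K·i/n = 1.4 × 0.009615 / 0.26 = 0.05177 ft/day.
t = 250 / 0.05177 = 4829 days = 13.2 years.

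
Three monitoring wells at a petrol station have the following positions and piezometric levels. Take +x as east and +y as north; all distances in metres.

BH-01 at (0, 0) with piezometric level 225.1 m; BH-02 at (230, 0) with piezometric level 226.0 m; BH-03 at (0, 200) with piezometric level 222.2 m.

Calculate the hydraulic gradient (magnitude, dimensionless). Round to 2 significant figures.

0.015

∂h/∂x = (226.0 − 225.1) / (230 − 0) = +0.003913
∂h/∂y = (222.2 − 225.1) / (200 − 0) = -0.01450
|∇h| = √(0.003913² + -0.01450²) = 0.01502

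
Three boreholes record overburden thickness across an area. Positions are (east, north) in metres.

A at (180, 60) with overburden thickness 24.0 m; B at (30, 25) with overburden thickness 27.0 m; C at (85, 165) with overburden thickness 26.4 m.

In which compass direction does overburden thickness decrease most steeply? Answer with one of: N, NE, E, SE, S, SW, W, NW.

E

With d = a·x + b·y + c and A as origin, the differences give:
  (-150)·a + (-35)·b = +3.0
  (-95)·a + 105·b = +2.4
Eliminate b (×105 and ×(-35), subtract): -19075·a = 399.00 → a = ∂d/∂x = -0.02092
Back-substitute: b = ∂d/∂y = +0.003932.
Steepest decrease is along −∇f = (+0.02092 E, -0.003932 N) → east.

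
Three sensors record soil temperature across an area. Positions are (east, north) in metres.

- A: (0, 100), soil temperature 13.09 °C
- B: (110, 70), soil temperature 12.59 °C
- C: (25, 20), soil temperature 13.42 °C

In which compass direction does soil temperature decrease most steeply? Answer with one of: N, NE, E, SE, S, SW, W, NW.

Taking A as reference: B−A = (110, -30, -0.50); C−A = (25, -80, +0.33).
Determinant of the coordinate differences = 110·(-80) − 25·(-30) = -8050.
∂T/∂x = [(-0.50)·(-80) − (+0.33)·(-30)] / -8050 = -0.006199
∂T/∂y = [110·(+0.33) − 25·(-0.50)] / -8050 = -0.006062
Steepest decrease is along −∇f = (+0.006199 E, +0.006062 N) → northeast.

NE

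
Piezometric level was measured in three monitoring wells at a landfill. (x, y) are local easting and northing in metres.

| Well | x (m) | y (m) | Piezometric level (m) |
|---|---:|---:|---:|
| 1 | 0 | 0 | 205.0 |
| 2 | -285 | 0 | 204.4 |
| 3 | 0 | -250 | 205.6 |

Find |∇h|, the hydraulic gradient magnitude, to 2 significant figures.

0.0032

∂h/∂x = (204.4 − 205.0) / (-285 − 0) = +0.002105
∂h/∂y = (205.6 − 205.0) / (-250 − 0) = -0.002400
|∇h| = √(0.002105² + -0.002400²) = 0.003192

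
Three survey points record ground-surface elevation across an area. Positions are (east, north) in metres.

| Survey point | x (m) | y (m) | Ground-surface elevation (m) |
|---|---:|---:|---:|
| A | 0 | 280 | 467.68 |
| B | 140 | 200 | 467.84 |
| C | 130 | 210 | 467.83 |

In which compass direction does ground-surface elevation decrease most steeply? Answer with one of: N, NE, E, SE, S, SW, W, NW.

W

With z = a·x + b·y + c and A as origin, the differences give:
  140·a + (-80)·b = +0.16
  130·a + (-70)·b = +0.15
Eliminate b (×(-70) and ×(-80), subtract): 600·a = 0.800 → a = ∂z/∂x = +0.001333
Back-substitute: b = ∂z/∂y = +0.0003333.
Steepest decrease is along −∇f = (-0.001333 E, -0.0003333 N) → west.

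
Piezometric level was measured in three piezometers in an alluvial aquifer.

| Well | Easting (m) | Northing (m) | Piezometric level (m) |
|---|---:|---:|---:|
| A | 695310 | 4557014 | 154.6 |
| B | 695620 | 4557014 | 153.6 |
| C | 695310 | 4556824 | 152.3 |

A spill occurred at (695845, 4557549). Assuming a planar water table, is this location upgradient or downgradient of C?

∂h/∂x = (153.6 − 154.6) / (695620 − 695310) = -0.003226
∂h/∂y = (152.3 − 154.6) / (4556824 − 4557014) = +0.01211
Head at (695845, 4557549) = 154.6 + (-0.003226)·(535) + (+0.01211)·(535) = 159.35 m.
That is higher than the 152.3 m at C, so the point is upgradient.

upgradient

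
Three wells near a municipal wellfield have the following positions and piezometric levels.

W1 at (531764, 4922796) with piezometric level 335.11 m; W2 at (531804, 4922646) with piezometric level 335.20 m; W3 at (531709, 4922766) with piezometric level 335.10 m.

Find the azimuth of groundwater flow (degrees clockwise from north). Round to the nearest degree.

317°

Three-point gradient (reference W1): Δ to W2 = (40, -150, +0.09), Δ to W3 = (-55, -30, -0.01).
∂h/∂x = +0.0004444, ∂h/∂y = -0.0004815 (det = -9450).
Flow direction (−∇h) has components (-0.0004444 E, +0.0004815 N).
Azimuth = atan2(E, N) = atan2(-0.0004444, +0.0004815) = 317.3° ≈ 317°.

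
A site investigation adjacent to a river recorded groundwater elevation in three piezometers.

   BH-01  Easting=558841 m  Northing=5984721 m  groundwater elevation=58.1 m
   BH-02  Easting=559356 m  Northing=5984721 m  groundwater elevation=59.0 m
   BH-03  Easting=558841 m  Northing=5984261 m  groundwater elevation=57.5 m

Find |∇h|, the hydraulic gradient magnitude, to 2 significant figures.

∂h/∂x = (59.0 − 58.1) / (559356 − 558841) = +0.001748
∂h/∂y = (57.5 − 58.1) / (5984261 − 5984721) = +0.001304
|∇h| = √(0.001748² + 0.001304²) = 0.002181

0.0022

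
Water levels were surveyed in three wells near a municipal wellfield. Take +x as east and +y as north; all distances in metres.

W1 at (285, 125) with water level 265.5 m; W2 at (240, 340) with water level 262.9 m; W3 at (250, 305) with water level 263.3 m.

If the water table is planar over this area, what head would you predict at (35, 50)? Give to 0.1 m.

Differences from W1: to W2 (Δx, Δy, Δh) = (-45, 215, -2.6); to W3 = (-35, 180, -2.2).
Determinant of the coordinate differences = (-45)·180 − (-35)·215 = -575.
∂h/∂x = [(-2.6)·180 − (-2.2)·215] / -575 = -0.008696
∂h/∂y = [(-45)·(-2.2) − (-35)·(-2.6)] / -575 = -0.01391
h(35, 50) = 265.5 + (-0.008696)·(-250) + (-0.01391)·(-75) = 265.5 +2.174 +1.043 = 268.717 m.

268.7 m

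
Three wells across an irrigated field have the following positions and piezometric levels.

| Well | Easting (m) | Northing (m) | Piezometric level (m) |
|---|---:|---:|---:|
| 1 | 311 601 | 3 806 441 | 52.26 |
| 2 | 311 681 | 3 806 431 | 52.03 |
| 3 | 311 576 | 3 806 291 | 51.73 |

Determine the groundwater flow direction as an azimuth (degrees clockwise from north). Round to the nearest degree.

149°

Taking 1 as reference: 2−1 = (80, -10, -0.23); 3−1 = (-25, -150, -0.53).
Determinant of the coordinate differences = 80·(-150) − (-25)·(-10) = -12250.
∂h/∂x = [(-0.23)·(-150) − (-0.53)·(-10)] / -12250 = -0.002384
∂h/∂y = [80·(-0.53) − (-25)·(-0.23)] / -12250 = +0.003931
Flow direction (−∇h) has components (+0.002384 E, -0.003931 N).
Azimuth = atan2(E, N) = atan2(+0.002384, -0.003931) = 148.8° ≈ 149°.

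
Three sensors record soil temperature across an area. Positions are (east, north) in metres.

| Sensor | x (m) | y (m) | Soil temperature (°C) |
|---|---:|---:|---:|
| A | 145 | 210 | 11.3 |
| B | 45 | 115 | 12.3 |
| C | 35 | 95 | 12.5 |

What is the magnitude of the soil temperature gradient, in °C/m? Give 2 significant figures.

0.0096 °C/m

Differences from A: to B (Δx, Δy, Δh) = (-100, -95, +1.0); to C = (-110, -115, +1.2).
Determinant of the coordinate differences = (-100)·(-115) − (-110)·(-95) = 1050.
∂T/∂x = [(+1.0)·(-115) − (+1.2)·(-95)] / 1050 = -0.0009524
∂T/∂y = [(-100)·(+1.2) − (-110)·(+1.0)] / 1050 = -0.009524
|∇f| = √(-0.0009524² + -0.009524²) = 0.009572 °C/m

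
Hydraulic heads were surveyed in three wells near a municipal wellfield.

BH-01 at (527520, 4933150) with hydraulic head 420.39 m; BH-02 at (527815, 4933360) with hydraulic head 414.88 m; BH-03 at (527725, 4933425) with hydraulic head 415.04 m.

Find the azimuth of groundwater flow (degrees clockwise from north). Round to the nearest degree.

041°

With h = a·x + b·y + c and BH-01 as origin, the differences give:
  295·a + 210·b = -5.51
  205·a + 275·b = -5.35
Eliminate b (×275 and ×210, subtract): 38075·a = -391.750 → a = ∂h/∂x = -0.01029
Back-substitute: b = ∂h/∂y = -0.01178.
Flow direction (−∇h) has components (+0.01029 E, +0.01178 N).
Azimuth = atan2(E, N) = atan2(+0.01029, +0.01178) = 41.1° ≈ 041°.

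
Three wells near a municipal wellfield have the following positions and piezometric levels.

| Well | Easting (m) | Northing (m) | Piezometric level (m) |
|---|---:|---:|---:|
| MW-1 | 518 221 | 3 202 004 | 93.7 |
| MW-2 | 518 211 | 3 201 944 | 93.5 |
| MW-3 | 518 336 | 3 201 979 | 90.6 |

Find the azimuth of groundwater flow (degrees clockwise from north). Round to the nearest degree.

Three-point gradient (reference MW-1): Δ to MW-2 = (-10, -60, -0.2), Δ to MW-3 = (115, -25, -3.1).
∂h/∂x = -0.02531, ∂h/∂y = +0.007552 (det = 7150).
Flow direction (−∇h) has components (+0.02531 E, -0.007552 N).
Azimuth = atan2(E, N) = atan2(+0.02531, -0.007552) = 106.6° ≈ 107°.

107°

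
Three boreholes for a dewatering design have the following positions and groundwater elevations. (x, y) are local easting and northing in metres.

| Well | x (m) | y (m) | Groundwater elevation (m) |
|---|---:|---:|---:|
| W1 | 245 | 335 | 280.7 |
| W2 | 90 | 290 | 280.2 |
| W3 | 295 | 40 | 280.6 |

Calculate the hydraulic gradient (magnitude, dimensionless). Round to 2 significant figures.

0.0031

With h = a·x + b·y + c and W1 as origin, the differences give:
  (-155)·a + (-45)·b = -0.5
  50·a + (-295)·b = -0.1
Eliminate b (×(-295) and ×(-45), subtract): 47975·a = 143.00 → a = ∂h/∂x = +0.002981
Back-substitute: b = ∂h/∂y = +0.0008442.
|∇h| = √(0.002981² + 0.0008442²) = 0.003098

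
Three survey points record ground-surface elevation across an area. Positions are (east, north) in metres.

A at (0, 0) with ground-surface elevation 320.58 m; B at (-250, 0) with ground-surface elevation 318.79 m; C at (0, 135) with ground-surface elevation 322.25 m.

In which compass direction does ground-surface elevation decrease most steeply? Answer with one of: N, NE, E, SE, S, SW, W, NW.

∂z/∂x = (318.79 − 320.58) / (-250 − 0) = +0.007160
∂z/∂y = (322.25 − 320.58) / (135 − 0) = +0.01237
Steepest decrease is along −∇f = (-0.007160 E, -0.01237 N) → southwest.

SW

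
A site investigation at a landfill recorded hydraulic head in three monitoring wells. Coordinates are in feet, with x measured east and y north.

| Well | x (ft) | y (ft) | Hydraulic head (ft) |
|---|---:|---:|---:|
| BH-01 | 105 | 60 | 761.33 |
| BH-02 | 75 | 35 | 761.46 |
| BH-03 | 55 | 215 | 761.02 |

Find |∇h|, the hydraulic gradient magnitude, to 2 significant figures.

0.0034

With h = a·x + b·y + c and BH-01 as origin, the differences give:
  (-30)·a + (-25)·b = +0.13
  (-50)·a + 155·b = -0.31
Eliminate b (×155 and ×(-25), subtract): -5900·a = 12.400 → a = ∂h/∂x = -0.002102
Back-substitute: b = ∂h/∂y = -0.002678.
|∇h| = √(-0.002102² + -0.002678²) = 0.003404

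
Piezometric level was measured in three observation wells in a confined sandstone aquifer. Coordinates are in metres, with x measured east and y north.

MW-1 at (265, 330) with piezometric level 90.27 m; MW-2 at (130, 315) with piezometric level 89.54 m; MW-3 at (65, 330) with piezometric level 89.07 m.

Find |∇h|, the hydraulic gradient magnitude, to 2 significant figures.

With h = a·x + b·y + c and MW-1 as origin, the differences give:
  (-135)·a + (-15)·b = -0.73
  (-200)·a + 0·b = -1.20
Eliminate b (×0 and ×(-15), subtract): -3000·a = -18.000 → a = ∂h/∂x = +0.006000
Back-substitute: b = ∂h/∂y = -0.005333.
|∇h| = √(0.006000² + -0.005333²) = 0.008028

0.0080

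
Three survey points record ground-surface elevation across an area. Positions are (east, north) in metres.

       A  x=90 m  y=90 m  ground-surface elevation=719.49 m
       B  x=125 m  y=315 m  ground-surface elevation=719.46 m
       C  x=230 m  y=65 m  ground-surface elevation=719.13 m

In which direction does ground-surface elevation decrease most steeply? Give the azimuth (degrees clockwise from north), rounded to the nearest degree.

Taking A as reference: B−A = (35, 225, -0.03); C−A = (140, -25, -0.36).
Determinant of the coordinate differences = 35·(-25) − 140·225 = -32375.
∂z/∂x = [(-0.03)·(-25) − (-0.36)·225] / -32375 = -0.002525
∂z/∂y = [35·(-0.36) − 140·(-0.03)] / -32375 = +0.0002595
Steepest decrease is along −∇f: components (+0.002525 E, -0.0002595 N).
Azimuth = atan2(+0.002525, -0.0002595) = 95.9° ≈ 096°.

096°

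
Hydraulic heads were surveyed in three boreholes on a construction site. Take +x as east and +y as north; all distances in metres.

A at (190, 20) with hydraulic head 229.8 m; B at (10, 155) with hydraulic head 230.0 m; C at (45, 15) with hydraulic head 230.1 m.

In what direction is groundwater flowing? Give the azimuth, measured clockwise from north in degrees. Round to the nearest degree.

Taking A as reference: B−A = (-180, 135, +0.2); C−A = (-145, -5, +0.3).
Solve a·Δx + b·Δy = Δh: det = (-180)·(-5) − (-145)·135 = 20475.
∂h/∂x = [(+0.2)·(-5) − (+0.3)·135] / 20475 = -0.002027
∂h/∂y = [(-180)·(+0.3) − (-145)·(+0.2)] / 20475 = -0.001221
Flow direction (−∇h) has components (+0.002027 E, +0.001221 N).
Azimuth = atan2(E, N) = atan2(+0.002027, +0.001221) = 58.9° ≈ 059°.

059°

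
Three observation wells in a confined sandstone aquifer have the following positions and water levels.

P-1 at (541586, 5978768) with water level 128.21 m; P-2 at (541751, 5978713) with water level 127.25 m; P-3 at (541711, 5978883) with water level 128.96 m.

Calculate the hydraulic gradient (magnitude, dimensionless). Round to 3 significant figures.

0.00980

Taking P-1 as reference: P-2−P-1 = (165, -55, -0.96); P-3−P-1 = (125, 115, +0.75).
Determinant of the coordinate differences = 165·115 − 125·(-55) = 25850.
∂h/∂x = [(-0.96)·115 − (+0.75)·(-55)] / 25850 = -0.002675
∂h/∂y = [165·(+0.75) − 125·(-0.96)] / 25850 = +0.009429
|∇h| = √(-0.002675² + 0.009429²) = 0.009801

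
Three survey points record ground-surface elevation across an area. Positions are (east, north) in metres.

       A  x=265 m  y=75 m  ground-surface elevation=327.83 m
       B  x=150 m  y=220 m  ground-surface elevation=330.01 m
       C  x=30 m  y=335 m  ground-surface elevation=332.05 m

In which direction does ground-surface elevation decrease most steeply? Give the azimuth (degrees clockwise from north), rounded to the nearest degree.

121°

Differences from A: to B (Δx, Δy, Δh) = (-115, 145, +2.18); to C = (-235, 260, +4.22).
Solve a·Δx + b·Δy = Δz: det = (-115)·260 − (-235)·145 = 4175.
∂z/∂x = [(+2.18)·260 − (+4.22)·145] / 4175 = -0.01080
∂z/∂y = [(-115)·(+4.22) − (-235)·(+2.18)] / 4175 = +0.006467
Steepest decrease is along −∇f: components (+0.01080 E, -0.006467 N).
Azimuth = atan2(+0.01080, -0.006467) = 120.9° ≈ 121°.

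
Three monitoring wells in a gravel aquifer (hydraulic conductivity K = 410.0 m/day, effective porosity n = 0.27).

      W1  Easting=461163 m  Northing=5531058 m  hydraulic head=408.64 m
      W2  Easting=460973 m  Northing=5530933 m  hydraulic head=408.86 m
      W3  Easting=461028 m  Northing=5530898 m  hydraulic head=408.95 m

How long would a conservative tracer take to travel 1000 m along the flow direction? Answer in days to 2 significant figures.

Taking W1 as reference: W2−W1 = (-190, -125, +0.22); W3−W1 = (-135, -160, +0.31).
Solve a·Δx + b·Δy = Δh: det = (-190)·(-160) − (-135)·(-125) = 13525.
∂h/∂x = [(+0.22)·(-160) − (+0.31)·(-125)] / 13525 = +0.0002625
∂h/∂y = [(-190)·(+0.31) − (-135)·(+0.22)] / 13525 = -0.002159
|∇h| = √(0.0002625² + -0.002159²) = 0.002175
Seepage velocity v = K·i/n = 410.0 × 0.002175 / 0.27 = 3.303 m/day.
t = 1000 / 3.303 = 302.8 days.

300 days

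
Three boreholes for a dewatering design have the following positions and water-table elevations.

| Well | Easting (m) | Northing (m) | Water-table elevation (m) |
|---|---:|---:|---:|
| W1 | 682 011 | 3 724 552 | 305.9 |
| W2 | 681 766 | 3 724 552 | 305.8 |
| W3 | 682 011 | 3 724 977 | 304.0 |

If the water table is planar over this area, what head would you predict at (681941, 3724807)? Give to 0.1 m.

304.7 m

∂h/∂x = (305.8 − 305.9) / (681766 − 682011) = +0.0004082
∂h/∂y = (304.0 − 305.9) / (3724977 − 3724552) = -0.004471
h(681941, 3724807) = 305.9 + (+0.0004082)·(-70) + (-0.004471)·(255) = 305.9 -0.029 -1.140 = 304.731 m.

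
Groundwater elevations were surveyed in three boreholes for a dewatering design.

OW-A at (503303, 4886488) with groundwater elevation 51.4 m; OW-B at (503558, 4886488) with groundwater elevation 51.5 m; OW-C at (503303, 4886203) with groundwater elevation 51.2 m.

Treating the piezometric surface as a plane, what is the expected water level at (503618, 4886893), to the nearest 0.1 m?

51.8 m

∂h/∂x = (51.5 − 51.4) / (503558 − 503303) = +0.0003922
∂h/∂y = (51.2 − 51.4) / (4886203 − 4886488) = +0.0007018
h(503618, 4886893) = 51.4 + (+0.0003922)·(315) + (+0.0007018)·(405) = 51.4 +0.124 +0.284 = 51.808 m.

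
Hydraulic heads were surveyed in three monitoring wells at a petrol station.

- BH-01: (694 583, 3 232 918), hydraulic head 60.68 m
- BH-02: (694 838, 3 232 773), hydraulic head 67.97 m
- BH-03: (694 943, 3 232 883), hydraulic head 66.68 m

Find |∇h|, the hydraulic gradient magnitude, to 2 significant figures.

0.029

Taking BH-01 as reference: BH-02−BH-01 = (255, -145, +7.29); BH-03−BH-01 = (360, -35, +6.00).
Solve a·Δx + b·Δy = Δh: det = 255·(-35) − 360·(-145) = 43275.
∂h/∂x = [(+7.29)·(-35) − (+6.00)·(-145)] / 43275 = +0.01421
∂h/∂y = [255·(+6.00) − 360·(+7.29)] / 43275 = -0.02529
|∇h| = √(0.01421² + -0.02529²) = 0.02901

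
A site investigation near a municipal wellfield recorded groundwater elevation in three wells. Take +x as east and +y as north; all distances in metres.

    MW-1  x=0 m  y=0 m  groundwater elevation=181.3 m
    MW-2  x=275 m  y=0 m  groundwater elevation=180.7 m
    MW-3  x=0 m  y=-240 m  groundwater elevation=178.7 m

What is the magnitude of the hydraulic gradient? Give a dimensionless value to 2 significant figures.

0.011

∂h/∂x = (180.7 − 181.3) / (275 − 0) = -0.002182
∂h/∂y = (178.7 − 181.3) / (-240 − 0) = +0.01083
|∇h| = √(-0.002182² + 0.01083²) = 0.01105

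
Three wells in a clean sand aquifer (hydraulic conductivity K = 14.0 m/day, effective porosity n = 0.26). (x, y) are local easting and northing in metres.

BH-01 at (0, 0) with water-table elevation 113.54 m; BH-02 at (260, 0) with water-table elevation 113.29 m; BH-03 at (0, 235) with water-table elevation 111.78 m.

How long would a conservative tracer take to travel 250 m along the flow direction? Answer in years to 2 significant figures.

1.7 years

∂h/∂x = (113.29 − 113.54) / (260 − 0) = -0.0009615
∂h/∂y = (111.78 − 113.54) / (235 − 0) = -0.007489
|∇h| = √(-0.0009615² + -0.007489²) = 0.00755
Seepage velocity v = K·i/n = 14.0 × 0.00755 / 0.26 = 0.4065 m/day.
t = 250 / 0.4065 = 615 days = 1.68 years.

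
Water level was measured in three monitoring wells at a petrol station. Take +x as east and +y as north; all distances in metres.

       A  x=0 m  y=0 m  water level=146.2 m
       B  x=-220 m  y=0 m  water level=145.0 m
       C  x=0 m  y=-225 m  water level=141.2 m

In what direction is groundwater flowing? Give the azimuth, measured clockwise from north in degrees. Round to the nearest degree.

∂h/∂x = (145.0 − 146.2) / (-220 − 0) = +0.005455
∂h/∂y = (141.2 − 146.2) / (-225 − 0) = +0.02222
Flow direction (−∇h) has components (-0.005455 E, -0.02222 N).
Azimuth = atan2(E, N) = atan2(-0.005455, -0.02222) = 193.8° ≈ 194°.

194°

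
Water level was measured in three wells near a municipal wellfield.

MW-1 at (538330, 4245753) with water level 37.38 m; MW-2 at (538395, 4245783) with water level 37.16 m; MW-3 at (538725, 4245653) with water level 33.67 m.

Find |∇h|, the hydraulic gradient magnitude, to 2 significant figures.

With h = a·x + b·y + c and MW-1 as origin, the differences give:
  65·a + 30·b = -0.22
  395·a + (-100)·b = -3.71
Eliminate b (×(-100) and ×30, subtract): -18350·a = 133.300 → a = ∂h/∂x = -0.007264
Back-substitute: b = ∂h/∂y = +0.008406.
|∇h| = √(-0.007264² + 0.008406²) = 0.01111

0.011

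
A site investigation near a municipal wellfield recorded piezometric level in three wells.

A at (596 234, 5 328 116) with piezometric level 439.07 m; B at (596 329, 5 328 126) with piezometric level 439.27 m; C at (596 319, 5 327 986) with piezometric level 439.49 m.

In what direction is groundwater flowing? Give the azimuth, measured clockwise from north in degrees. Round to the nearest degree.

307°

With h = a·x + b·y + c and A as origin, the differences give:
  95·a + 10·b = +0.20
  85·a + (-130)·b = +0.42
Eliminate b (×(-130) and ×10, subtract): -13200·a = -30.200 → a = ∂h/∂x = +0.002288
Back-substitute: b = ∂h/∂y = -0.001735.
Flow direction (−∇h) has components (-0.002288 E, +0.001735 N).
Azimuth = atan2(E, N) = atan2(-0.002288, +0.001735) = 307.2° ≈ 307°.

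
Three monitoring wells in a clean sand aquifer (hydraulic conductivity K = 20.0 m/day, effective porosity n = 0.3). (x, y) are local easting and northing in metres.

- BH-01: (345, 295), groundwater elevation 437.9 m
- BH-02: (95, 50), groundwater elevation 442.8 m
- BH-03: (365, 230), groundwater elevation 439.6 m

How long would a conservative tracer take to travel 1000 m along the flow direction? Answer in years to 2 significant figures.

1.6 years

With h = a·x + b·y + c and BH-01 as origin, the differences give:
  (-250)·a + (-245)·b = +4.9
  20·a + (-65)·b = +1.7
Eliminate b (×(-65) and ×(-245), subtract): 21150·a = 98.00 → a = ∂h/∂x = +0.004634
Back-substitute: b = ∂h/∂y = -0.02473.
|∇h| = √(0.004634² + -0.02473²) = 0.02516
Seepage velocity v = K·i/n = 20.0 × 0.02516 / 0.3 = 1.677 m/day.
t = 1000 / 1.677 = 596.3 days = 1.63 years.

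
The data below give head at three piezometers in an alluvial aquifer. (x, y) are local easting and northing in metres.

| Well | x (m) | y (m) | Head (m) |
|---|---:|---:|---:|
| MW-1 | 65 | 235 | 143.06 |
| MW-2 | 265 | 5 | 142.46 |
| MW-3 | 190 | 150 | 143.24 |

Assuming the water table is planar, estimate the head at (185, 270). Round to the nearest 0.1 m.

With h = a·x + b·y + c and MW-1 as origin, the differences give:
  200·a + (-230)·b = -0.60
  125·a + (-85)·b = +0.18
Eliminate b (×(-85) and ×(-230), subtract): 11750·a = 92.400 → a = ∂h/∂x = +0.007864
Back-substitute: b = ∂h/∂y = +0.009447.
h(185, 270) = 143.06 + (+0.007864)·(120) + (+0.009447)·(35) = 143.06 +0.944 +0.331 = 144.334 m.

144.3 m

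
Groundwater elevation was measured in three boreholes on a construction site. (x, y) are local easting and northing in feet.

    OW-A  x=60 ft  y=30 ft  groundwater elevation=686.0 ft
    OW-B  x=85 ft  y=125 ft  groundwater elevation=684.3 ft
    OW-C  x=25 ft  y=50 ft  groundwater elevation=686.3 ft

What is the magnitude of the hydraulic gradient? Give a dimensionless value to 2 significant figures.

0.021

Taking OW-A as reference: OW-B−OW-A = (25, 95, -1.7); OW-C−OW-A = (-35, 20, +0.3).
Determinant of the coordinate differences = 25·20 − (-35)·95 = 3825.
∂h/∂x = [(-1.7)·20 − (+0.3)·95] / 3825 = -0.01634
∂h/∂y = [25·(+0.3) − (-35)·(-1.7)] / 3825 = -0.01359
|∇h| = √(-0.01634² + -0.01359²) = 0.02125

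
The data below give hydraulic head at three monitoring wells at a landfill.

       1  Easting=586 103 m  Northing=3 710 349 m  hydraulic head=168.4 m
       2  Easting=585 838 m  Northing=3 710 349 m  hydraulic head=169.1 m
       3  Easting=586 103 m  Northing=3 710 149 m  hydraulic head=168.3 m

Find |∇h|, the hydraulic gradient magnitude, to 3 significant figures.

∂h/∂x = (169.1 − 168.4) / (585838 − 586103) = -0.002642
∂h/∂y = (168.3 − 168.4) / (3710149 − 3710349) = +0.0005000
|∇h| = √(-0.002642² + 0.0005000²) = 0.002689

0.00269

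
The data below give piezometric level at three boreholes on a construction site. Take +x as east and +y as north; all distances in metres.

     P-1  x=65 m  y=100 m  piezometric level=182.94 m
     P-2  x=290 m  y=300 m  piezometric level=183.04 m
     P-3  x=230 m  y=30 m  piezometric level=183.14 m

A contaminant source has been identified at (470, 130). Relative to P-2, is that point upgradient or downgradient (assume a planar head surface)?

Differences from P-1: to P-2 (Δx, Δy, Δh) = (225, 200, +0.10); to P-3 = (165, -70, +0.20).
Solve a·Δx + b·Δy = Δh: det = 225·(-70) − 165·200 = -48750.
∂h/∂x = [(+0.10)·(-70) − (+0.20)·200] / -48750 = +0.0009641
∂h/∂y = [225·(+0.20) − 165·(+0.10)] / -48750 = -0.0005846
Head at (470, 130) = 182.94 + (+0.0009641)·(405) + (-0.0005846)·(30) = 183.31 m.
That is higher than the 183.04 m at P-2, so the point is upgradient.

upgradient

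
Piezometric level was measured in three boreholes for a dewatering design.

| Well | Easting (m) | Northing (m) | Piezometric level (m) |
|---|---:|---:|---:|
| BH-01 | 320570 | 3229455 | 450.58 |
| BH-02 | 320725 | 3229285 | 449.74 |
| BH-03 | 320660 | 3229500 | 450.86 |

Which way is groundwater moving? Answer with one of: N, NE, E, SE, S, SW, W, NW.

S

With h = a·x + b·y + c and BH-01 as origin, the differences give:
  155·a + (-170)·b = -0.84
  90·a + 45·b = +0.28
Eliminate b (×45 and ×(-170), subtract): 22275·a = 9.800 → a = ∂h/∂x = +0.0004400
Back-substitute: b = ∂h/∂y = +0.005342.
Flow = −∇h = (-0.0004400 east, -0.005342 north), which points south.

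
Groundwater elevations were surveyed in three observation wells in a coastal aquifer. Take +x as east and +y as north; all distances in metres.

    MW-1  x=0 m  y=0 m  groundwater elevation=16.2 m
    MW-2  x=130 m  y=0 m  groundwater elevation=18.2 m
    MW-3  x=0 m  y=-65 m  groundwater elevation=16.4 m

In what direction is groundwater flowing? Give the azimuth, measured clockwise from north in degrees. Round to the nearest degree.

∂h/∂x = (18.2 − 16.2) / (130 − 0) = +0.01538
∂h/∂y = (16.4 − 16.2) / (-65 − 0) = -0.003077
Flow direction (−∇h) has components (-0.01538 E, +0.003077 N).
Azimuth = atan2(E, N) = atan2(-0.01538, +0.003077) = 281.3° ≈ 281°.

281°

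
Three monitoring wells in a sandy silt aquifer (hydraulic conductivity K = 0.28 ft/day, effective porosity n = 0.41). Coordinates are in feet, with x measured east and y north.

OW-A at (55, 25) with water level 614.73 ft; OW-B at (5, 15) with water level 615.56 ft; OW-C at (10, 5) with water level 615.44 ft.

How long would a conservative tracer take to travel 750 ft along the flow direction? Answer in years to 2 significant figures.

170 years

With h = a·x + b·y + c and OW-A as origin, the differences give:
  (-50)·a + (-10)·b = +0.83
  (-45)·a + (-20)·b = +0.71
Eliminate b (×(-20) and ×(-10), subtract): 550·a = -9.500 → a = ∂h/∂x = -0.01727
Back-substitute: b = ∂h/∂y = +0.003364.
|∇h| = √(-0.01727² + 0.003364²) = 0.01759
Seepage velocity v = K·i/n = 0.28 × 0.01759 / 0.41 = 0.01201 ft/day.
t = 750 / 0.01201 = 6.245e+04 days = 171 years.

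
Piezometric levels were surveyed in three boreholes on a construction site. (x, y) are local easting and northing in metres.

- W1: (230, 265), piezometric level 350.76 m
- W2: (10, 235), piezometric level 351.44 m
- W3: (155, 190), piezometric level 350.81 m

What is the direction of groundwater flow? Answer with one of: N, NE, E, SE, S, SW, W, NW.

Differences from W1: to W2 (Δx, Δy, Δh) = (-220, -30, +0.68); to W3 = (-75, -75, +0.05).
Solve a·Δx + b·Δy = Δh: det = (-220)·(-75) − (-75)·(-30) = 14250.
∂h/∂x = [(+0.68)·(-75) − (+0.05)·(-30)] / 14250 = -0.003474
∂h/∂y = [(-220)·(+0.05) − (-75)·(+0.68)] / 14250 = +0.002807
Flow = −∇h = (+0.003474 east, -0.002807 north), which points southeast.

SE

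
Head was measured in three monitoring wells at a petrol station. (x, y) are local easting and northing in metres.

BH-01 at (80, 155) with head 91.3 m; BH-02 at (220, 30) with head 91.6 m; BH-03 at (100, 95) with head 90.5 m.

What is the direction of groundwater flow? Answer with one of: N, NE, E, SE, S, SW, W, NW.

Taking BH-01 as reference: BH-02−BH-01 = (140, -125, +0.3); BH-03−BH-01 = (20, -60, -0.8).
Determinant of the coordinate differences = 140·(-60) − 20·(-125) = -5900.
∂h/∂x = [(+0.3)·(-60) − (-0.8)·(-125)] / -5900 = +0.02000
∂h/∂y = [140·(-0.8) − 20·(+0.3)] / -5900 = +0.02000
Flow = −∇h = (-0.02000 east, -0.02000 north), which points southwest.

SW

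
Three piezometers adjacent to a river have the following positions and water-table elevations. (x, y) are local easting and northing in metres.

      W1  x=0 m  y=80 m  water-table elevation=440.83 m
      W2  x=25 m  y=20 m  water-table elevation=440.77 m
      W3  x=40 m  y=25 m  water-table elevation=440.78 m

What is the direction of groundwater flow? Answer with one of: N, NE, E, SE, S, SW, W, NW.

S

With h = a·x + b·y + c and W1 as origin, the differences give:
  25·a + (-60)·b = -0.06
  40·a + (-55)·b = -0.05
Eliminate b (×(-55) and ×(-60), subtract): 1025·a = 0.300 → a = ∂h/∂x = +0.0002927
Back-substitute: b = ∂h/∂y = +0.001122.
Flow = −∇h = (-0.0002927 east, -0.001122 north), which points south.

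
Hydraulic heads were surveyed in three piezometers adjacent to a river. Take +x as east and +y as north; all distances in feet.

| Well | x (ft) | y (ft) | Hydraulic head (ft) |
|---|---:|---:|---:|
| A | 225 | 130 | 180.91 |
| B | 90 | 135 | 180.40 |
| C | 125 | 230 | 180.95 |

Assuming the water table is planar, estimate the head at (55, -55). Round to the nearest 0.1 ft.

Three-point gradient (reference A): Δ to B = (-135, 5, -0.51), Δ to C = (-100, 100, +0.04).
∂h/∂x = +0.003938, ∂h/∂y = +0.004338 (det = -13000).
h(55, -55) = 180.91 + (+0.003938)·(-170) + (+0.004338)·(-185) = 180.91 -0.670 -0.803 = 179.438 ft.

179.4 ft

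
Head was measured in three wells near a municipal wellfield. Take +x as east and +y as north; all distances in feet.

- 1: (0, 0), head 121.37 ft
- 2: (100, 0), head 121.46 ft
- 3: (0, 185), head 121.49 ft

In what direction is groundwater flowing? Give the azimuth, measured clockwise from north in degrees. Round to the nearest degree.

234°

∂h/∂x = (121.46 − 121.37) / (100 − 0) = +0.0009000
∂h/∂y = (121.49 − 121.37) / (185 − 0) = +0.0006486
Flow direction (−∇h) has components (-0.0009000 E, -0.0006486 N).
Azimuth = atan2(E, N) = atan2(-0.0009000, -0.0006486) = 234.2° ≈ 234°.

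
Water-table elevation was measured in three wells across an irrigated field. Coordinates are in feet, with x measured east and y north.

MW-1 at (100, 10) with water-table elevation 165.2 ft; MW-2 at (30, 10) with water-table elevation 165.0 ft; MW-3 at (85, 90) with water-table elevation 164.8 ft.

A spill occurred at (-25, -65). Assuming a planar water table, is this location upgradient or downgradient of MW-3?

Differences from MW-1: to MW-2 (Δx, Δy, Δh) = (-70, 0, -0.2); to MW-3 = (-15, 80, -0.4).
Determinant of the coordinate differences = (-70)·80 − (-15)·0 = -5600.
∂h/∂x = [(-0.2)·80 − (-0.4)·0] / -5600 = +0.002857
∂h/∂y = [(-70)·(-0.4) − (-15)·(-0.2)] / -5600 = -0.004464
Head at (-25, -65) = 165.2 + (+0.002857)·(-125) + (-0.004464)·(-75) = 165.18 ft.
That is higher than the 164.8 ft at MW-3, so the point is upgradient.

upgradient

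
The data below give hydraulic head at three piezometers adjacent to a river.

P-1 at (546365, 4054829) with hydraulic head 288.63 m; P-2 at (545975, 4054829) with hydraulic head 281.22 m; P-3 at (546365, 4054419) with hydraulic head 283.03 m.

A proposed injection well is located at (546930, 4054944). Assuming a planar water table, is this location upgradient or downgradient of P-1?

upgradient

∂h/∂x = (281.22 − 288.63) / (545975 − 546365) = +0.01900
∂h/∂y = (283.03 − 288.63) / (4054419 − 4054829) = +0.01366
Head at (546930, 4054944) = 288.63 + (+0.01900)·(565) + (+0.01366)·(115) = 300.94 m.
That is higher than the 288.63 m at P-1, so the point is upgradient.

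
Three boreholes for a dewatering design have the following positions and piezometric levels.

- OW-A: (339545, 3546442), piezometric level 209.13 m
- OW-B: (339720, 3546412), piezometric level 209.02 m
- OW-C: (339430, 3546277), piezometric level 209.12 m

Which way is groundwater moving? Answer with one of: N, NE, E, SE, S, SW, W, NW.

Three-point gradient (reference OW-A): Δ to OW-B = (175, -30, -0.11), Δ to OW-C = (-115, -165, -0.01).
∂h/∂x = -0.0005522, ∂h/∂y = +0.0004455 (det = -32325).
Flow = −∇h = (+0.0005522 east, -0.0004455 north), which points southeast.

SE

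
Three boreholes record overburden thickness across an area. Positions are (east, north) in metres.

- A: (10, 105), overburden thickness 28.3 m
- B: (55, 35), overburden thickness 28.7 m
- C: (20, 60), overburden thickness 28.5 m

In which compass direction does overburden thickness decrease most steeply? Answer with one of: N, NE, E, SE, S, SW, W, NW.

NW

With d = a·x + b·y + c and A as origin, the differences give:
  45·a + (-70)·b = +0.4
  10·a + (-45)·b = +0.2
Eliminate b (×(-45) and ×(-70), subtract): -1325·a = -4.00 → a = ∂d/∂x = +0.003019
Back-substitute: b = ∂d/∂y = -0.003774.
Steepest decrease is along −∇f = (-0.003019 E, +0.003774 N) → northwest.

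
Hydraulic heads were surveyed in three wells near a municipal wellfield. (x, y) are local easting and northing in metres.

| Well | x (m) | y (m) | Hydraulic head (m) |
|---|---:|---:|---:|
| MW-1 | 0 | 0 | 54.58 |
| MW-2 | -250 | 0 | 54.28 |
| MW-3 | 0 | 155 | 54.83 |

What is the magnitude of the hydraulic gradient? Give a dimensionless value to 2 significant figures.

0.0020

∂h/∂x = (54.28 − 54.58) / (-250 − 0) = +0.001200
∂h/∂y = (54.83 − 54.58) / (155 − 0) = +0.001613
|∇h| = √(0.001200² + 0.001613²) = 0.00201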